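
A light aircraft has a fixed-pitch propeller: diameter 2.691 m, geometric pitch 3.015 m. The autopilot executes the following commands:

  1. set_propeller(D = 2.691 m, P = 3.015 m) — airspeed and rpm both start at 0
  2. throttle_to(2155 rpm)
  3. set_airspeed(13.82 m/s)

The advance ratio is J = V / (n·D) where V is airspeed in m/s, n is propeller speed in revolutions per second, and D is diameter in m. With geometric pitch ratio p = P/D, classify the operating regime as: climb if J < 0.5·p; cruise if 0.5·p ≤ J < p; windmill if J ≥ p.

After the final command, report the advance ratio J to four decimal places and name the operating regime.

J = 0.1430, regime = climb

set_propeller: D = 2.691 m, P = 3.015 m (p = P/D = 1.120401); state ← (V=0, rpm=0)
throttle_to(2155): rpm ← 2155
set_airspeed(13.82): V ← 13.82 m/s
final state: V = 13.82 m/s, rpm = 2155 → n = rpm/60 = 35.916667 rev/s
J = V / (n·D) = 13.82 / (35.916667 × 2.691) = 0.142988
regime bands: climb J<0.5602 | cruise [0.5602, 1.1204) | windmill J≥1.1204
J = 0.1430 → climb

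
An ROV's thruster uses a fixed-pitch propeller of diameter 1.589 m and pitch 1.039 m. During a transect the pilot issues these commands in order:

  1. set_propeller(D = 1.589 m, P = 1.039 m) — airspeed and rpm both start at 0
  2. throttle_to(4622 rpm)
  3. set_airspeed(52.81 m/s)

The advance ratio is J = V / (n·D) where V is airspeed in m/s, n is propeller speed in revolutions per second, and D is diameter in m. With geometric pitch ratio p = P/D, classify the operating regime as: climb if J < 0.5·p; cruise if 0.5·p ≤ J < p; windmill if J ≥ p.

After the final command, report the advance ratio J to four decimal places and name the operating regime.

set_propeller: D = 1.589 m, P = 1.039 m (p = P/D = 0.653870); state ← (V=0, rpm=0)
throttle_to(4622): rpm ← 4622
set_airspeed(52.81): V ← 52.81 m/s
final state: V = 52.81 m/s, rpm = 4622 → n = rpm/60 = 77.033333 rev/s
J = V / (n·D) = 52.81 / (77.033333 × 1.589) = 0.431433
regime bands: climb J<0.3269 | cruise [0.3269, 0.6539) | windmill J≥0.6539
J = 0.4314 → cruise

J = 0.4314, regime = cruise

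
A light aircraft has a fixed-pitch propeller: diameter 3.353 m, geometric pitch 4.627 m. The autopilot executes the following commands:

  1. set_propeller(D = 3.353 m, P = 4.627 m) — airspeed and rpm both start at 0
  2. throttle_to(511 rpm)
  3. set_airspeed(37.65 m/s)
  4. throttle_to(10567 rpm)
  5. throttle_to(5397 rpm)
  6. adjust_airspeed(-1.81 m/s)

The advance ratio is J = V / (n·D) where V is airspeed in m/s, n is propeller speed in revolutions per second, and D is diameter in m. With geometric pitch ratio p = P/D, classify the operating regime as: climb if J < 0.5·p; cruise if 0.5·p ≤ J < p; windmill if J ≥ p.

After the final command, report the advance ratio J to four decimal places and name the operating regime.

J = 0.1188, regime = climb

set_propeller: D = 3.353 m, P = 4.627 m (p = P/D = 1.379958); state ← (V=0, rpm=0)
throttle_to(511): rpm ← 511
set_airspeed(37.65): V ← 37.65 m/s
throttle_to(10567): rpm ← 10567
throttle_to(5397): rpm ← 5397
adjust_airspeed(-1.81): V ← 37.65 -1.81 = 35.84 m/s
final state: V = 35.84 m/s, rpm = 5397 → n = rpm/60 = 89.950000 rev/s
J = V / (n·D) = 35.84 / (89.950000 × 3.353) = 0.118832
regime bands: climb J<0.6900 | cruise [0.6900, 1.3800) | windmill J≥1.3800
J = 0.1188 → climb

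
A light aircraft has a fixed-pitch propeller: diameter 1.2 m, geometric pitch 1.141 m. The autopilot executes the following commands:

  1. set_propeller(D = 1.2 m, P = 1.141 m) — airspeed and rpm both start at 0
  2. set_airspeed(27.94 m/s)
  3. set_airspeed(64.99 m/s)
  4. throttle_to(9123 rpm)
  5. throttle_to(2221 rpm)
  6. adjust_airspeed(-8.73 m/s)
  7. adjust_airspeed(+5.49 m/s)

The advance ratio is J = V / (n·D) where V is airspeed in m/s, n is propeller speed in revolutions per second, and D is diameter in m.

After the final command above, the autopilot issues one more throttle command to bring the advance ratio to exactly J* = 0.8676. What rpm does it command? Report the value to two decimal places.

set_propeller: D = 1.2 m, P = 1.141 m (p = P/D = 0.950833); state ← (V=0, rpm=0)
set_airspeed(27.94): V ← 27.94 m/s
set_airspeed(64.99): V ← 64.99 m/s
throttle_to(9123): rpm ← 9123
throttle_to(2221): rpm ← 2221
adjust_airspeed(-8.73): V ← 64.99 -8.73 = 56.26 m/s
adjust_airspeed(+5.49): V ← 56.26 +5.49 = 61.75 m/s
final state: V = 61.75 m/s, rpm = 2221 → n = rpm/60 = 37.016667 rev/s
target J* = 0.8676; solve J* = V/(n·D) for n: n = V/(J*·D) = 61.75/(0.8676 × 1.2) = 59.311126 rev/s
rpm = 60·n = 3558.667589

rpm = 3558.67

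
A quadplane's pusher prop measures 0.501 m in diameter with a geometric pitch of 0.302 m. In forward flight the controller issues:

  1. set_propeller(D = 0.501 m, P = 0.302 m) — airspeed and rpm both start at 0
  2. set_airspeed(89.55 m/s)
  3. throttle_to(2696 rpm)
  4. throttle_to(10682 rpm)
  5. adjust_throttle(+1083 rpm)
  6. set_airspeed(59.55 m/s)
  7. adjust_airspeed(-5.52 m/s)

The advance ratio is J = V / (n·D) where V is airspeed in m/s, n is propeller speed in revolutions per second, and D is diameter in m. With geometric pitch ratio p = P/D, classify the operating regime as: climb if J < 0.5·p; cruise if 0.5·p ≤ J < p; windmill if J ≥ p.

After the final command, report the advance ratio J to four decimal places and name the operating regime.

set_propeller: D = 0.501 m, P = 0.302 m (p = P/D = 0.602794); state ← (V=0, rpm=0)
set_airspeed(89.55): V ← 89.55 m/s
throttle_to(2696): rpm ← 2696
throttle_to(10682): rpm ← 10682
adjust_throttle(+1083): rpm ← 10682 +1083 = 11765
set_airspeed(59.55): V ← 59.55 m/s
adjust_airspeed(-5.52): V ← 59.55 -5.52 = 54.03 m/s
final state: V = 54.03 m/s, rpm = 11765 → n = rpm/60 = 196.083333 rev/s
J = V / (n·D) = 54.03 / (196.083333 × 0.501) = 0.549992
regime bands: climb J<0.3014 | cruise [0.3014, 0.6028) | windmill J≥0.6028
J = 0.5500 → cruise

J = 0.5500, regime = cruise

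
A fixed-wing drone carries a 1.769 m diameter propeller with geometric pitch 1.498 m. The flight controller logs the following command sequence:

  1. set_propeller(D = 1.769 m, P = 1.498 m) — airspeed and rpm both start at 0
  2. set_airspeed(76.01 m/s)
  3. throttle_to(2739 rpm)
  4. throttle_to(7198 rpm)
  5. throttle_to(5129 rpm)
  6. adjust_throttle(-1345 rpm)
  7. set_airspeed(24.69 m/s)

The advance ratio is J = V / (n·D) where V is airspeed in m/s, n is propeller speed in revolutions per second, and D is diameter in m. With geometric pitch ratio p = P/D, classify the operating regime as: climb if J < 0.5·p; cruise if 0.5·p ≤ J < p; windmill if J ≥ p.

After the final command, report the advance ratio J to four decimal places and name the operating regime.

J = 0.2213, regime = climb

set_propeller: D = 1.769 m, P = 1.498 m (p = P/D = 0.846806); state ← (V=0, rpm=0)
set_airspeed(76.01): V ← 76.01 m/s
throttle_to(2739): rpm ← 2739
throttle_to(7198): rpm ← 7198
throttle_to(5129): rpm ← 5129
adjust_throttle(-1345): rpm ← 5129 -1345 = 3784
set_airspeed(24.69): V ← 24.69 m/s
final state: V = 24.69 m/s, rpm = 3784 → n = rpm/60 = 63.066667 rev/s
J = V / (n·D) = 24.69 / (63.066667 × 1.769) = 0.221306
regime bands: climb J<0.4234 | cruise [0.4234, 0.8468) | windmill J≥0.8468
J = 0.2213 → climb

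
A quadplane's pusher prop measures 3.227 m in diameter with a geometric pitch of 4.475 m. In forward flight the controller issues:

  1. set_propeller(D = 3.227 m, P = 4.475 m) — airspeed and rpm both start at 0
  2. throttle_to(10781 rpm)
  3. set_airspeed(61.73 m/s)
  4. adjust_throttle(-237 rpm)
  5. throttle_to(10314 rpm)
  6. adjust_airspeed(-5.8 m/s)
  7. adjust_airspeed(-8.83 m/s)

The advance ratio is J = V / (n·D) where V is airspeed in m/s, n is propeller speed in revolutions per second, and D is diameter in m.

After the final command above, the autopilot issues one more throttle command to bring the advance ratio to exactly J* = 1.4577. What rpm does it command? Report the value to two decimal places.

rpm = 600.77

set_propeller: D = 3.227 m, P = 4.475 m (p = P/D = 1.386737); state ← (V=0, rpm=0)
throttle_to(10781): rpm ← 10781
set_airspeed(61.73): V ← 61.73 m/s
adjust_throttle(-237): rpm ← 10781 -237 = 10544
throttle_to(10314): rpm ← 10314
adjust_airspeed(-5.8): V ← 61.73 -5.8 = 55.93 m/s
adjust_airspeed(-8.83): V ← 55.93 -8.83 = 47.1 m/s
final state: V = 47.1 m/s, rpm = 10314 → n = rpm/60 = 171.900000 rev/s
target J* = 1.4577; solve J* = V/(n·D) for n: n = V/(J*·D) = 47.1/(1.4577 × 3.227) = 10.012760 rev/s
rpm = 60·n = 600.765574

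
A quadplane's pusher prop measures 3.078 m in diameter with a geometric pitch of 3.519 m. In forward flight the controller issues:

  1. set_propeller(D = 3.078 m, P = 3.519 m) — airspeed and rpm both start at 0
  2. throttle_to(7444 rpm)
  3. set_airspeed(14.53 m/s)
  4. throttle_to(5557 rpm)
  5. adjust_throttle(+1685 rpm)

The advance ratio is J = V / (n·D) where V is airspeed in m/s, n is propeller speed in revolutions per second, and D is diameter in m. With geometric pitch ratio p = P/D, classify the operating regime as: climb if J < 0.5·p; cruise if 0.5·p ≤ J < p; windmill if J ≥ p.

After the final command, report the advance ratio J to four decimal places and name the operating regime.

J = 0.0391, regime = climb

set_propeller: D = 3.078 m, P = 3.519 m (p = P/D = 1.143275); state ← (V=0, rpm=0)
throttle_to(7444): rpm ← 7444
set_airspeed(14.53): V ← 14.53 m/s
throttle_to(5557): rpm ← 5557
adjust_throttle(+1685): rpm ← 5557 +1685 = 7242
final state: V = 14.53 m/s, rpm = 7242 → n = rpm/60 = 120.700000 rev/s
J = V / (n·D) = 14.53 / (120.700000 × 3.078) = 0.039110
regime bands: climb J<0.5716 | cruise [0.5716, 1.1433) | windmill J≥1.1433
J = 0.0391 → climb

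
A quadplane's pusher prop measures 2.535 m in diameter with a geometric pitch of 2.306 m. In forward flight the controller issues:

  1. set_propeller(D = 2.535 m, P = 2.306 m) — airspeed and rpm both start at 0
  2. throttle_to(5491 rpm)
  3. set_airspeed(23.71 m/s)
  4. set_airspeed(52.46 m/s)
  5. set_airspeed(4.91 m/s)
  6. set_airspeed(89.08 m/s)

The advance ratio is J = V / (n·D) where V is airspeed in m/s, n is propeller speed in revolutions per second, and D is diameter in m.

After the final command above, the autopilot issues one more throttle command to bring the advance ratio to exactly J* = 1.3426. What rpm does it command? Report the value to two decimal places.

set_propeller: D = 2.535 m, P = 2.306 m (p = P/D = 0.909665); state ← (V=0, rpm=0)
throttle_to(5491): rpm ← 5491
set_airspeed(23.71): V ← 23.71 m/s
set_airspeed(52.46): V ← 52.46 m/s
set_airspeed(4.91): V ← 4.91 m/s
set_airspeed(89.08): V ← 89.08 m/s
final state: V = 89.08 m/s, rpm = 5491 → n = rpm/60 = 91.516667 rev/s
target J* = 1.3426; solve J* = V/(n·D) for n: n = V/(J*·D) = 89.08/(1.3426 × 2.535) = 26.173126 rev/s
rpm = 60·n = 1570.387581

rpm = 1570.39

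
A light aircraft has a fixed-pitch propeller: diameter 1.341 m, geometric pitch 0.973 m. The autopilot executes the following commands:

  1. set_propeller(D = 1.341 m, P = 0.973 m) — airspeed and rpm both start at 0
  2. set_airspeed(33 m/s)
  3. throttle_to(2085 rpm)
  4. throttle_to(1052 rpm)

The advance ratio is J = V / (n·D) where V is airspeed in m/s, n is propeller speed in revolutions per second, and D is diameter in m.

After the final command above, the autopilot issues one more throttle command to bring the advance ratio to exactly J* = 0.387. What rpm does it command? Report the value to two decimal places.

rpm = 3815.27

set_propeller: D = 1.341 m, P = 0.973 m (p = P/D = 0.725578); state ← (V=0, rpm=0)
set_airspeed(33): V ← 33 m/s
throttle_to(2085): rpm ← 2085
throttle_to(1052): rpm ← 1052
final state: V = 33 m/s, rpm = 1052 → n = rpm/60 = 17.533333 rev/s
target J* = 0.387; solve J* = V/(n·D) for n: n = V/(J*·D) = 33/(0.387 × 1.341) = 63.587858 rev/s
rpm = 60·n = 3815.271491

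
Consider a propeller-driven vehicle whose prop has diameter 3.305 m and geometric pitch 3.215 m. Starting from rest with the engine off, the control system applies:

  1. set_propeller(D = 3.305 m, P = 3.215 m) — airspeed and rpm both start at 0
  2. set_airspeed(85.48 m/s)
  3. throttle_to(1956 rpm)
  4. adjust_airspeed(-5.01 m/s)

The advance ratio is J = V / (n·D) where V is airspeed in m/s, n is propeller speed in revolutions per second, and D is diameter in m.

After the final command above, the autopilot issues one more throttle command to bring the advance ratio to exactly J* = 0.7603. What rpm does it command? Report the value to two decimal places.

rpm = 1921.45

set_propeller: D = 3.305 m, P = 3.215 m (p = P/D = 0.972769); state ← (V=0, rpm=0)
set_airspeed(85.48): V ← 85.48 m/s
throttle_to(1956): rpm ← 1956
adjust_airspeed(-5.01): V ← 85.48 -5.01 = 80.47 m/s
final state: V = 80.47 m/s, rpm = 1956 → n = rpm/60 = 32.600000 rev/s
target J* = 0.7603; solve J* = V/(n·D) for n: n = V/(J*·D) = 80.47/(0.7603 × 3.305) = 32.024145 rev/s
rpm = 60·n = 1921.448716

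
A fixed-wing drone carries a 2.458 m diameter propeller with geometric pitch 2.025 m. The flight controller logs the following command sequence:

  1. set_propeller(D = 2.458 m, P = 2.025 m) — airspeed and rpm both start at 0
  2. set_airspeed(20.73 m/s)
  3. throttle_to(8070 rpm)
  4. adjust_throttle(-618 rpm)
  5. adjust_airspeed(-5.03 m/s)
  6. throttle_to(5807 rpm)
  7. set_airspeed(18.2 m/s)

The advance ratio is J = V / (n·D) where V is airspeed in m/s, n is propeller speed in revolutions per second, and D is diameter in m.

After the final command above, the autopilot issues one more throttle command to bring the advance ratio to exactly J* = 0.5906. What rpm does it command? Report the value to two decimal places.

rpm = 752.22

set_propeller: D = 2.458 m, P = 2.025 m (p = P/D = 0.823841); state ← (V=0, rpm=0)
set_airspeed(20.73): V ← 20.73 m/s
throttle_to(8070): rpm ← 8070
adjust_throttle(-618): rpm ← 8070 -618 = 7452
adjust_airspeed(-5.03): V ← 20.73 -5.03 = 15.7 m/s
throttle_to(5807): rpm ← 5807
set_airspeed(18.2): V ← 18.2 m/s
final state: V = 18.2 m/s, rpm = 5807 → n = rpm/60 = 96.783333 rev/s
target J* = 0.5906; solve J* = V/(n·D) for n: n = V/(J*·D) = 18.2/(0.5906 × 2.458) = 12.537070 rev/s
rpm = 60·n = 752.224228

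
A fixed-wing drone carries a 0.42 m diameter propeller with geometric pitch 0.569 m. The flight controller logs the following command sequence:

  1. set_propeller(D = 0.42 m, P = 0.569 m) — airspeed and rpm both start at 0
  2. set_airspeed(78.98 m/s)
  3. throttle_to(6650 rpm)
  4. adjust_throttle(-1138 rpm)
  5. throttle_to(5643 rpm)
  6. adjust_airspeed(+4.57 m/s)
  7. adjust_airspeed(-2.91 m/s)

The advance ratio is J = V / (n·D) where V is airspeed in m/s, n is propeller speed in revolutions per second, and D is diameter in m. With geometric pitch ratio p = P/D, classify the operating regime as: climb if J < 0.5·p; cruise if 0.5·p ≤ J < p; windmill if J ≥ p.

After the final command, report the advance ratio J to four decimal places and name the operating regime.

set_propeller: D = 0.42 m, P = 0.569 m (p = P/D = 1.354762); state ← (V=0, rpm=0)
set_airspeed(78.98): V ← 78.98 m/s
throttle_to(6650): rpm ← 6650
adjust_throttle(-1138): rpm ← 6650 -1138 = 5512
throttle_to(5643): rpm ← 5643
adjust_airspeed(+4.57): V ← 78.98 +4.57 = 83.55 m/s
adjust_airspeed(-2.91): V ← 83.55 -2.91 = 80.64 m/s
final state: V = 80.64 m/s, rpm = 5643 → n = rpm/60 = 94.050000 rev/s
J = V / (n·D) = 80.64 / (94.050000 × 0.42) = 2.041467
regime bands: climb J<0.6774 | cruise [0.6774, 1.3548) | windmill J≥1.3548
J = 2.0415 → windmill

J = 2.0415, regime = windmill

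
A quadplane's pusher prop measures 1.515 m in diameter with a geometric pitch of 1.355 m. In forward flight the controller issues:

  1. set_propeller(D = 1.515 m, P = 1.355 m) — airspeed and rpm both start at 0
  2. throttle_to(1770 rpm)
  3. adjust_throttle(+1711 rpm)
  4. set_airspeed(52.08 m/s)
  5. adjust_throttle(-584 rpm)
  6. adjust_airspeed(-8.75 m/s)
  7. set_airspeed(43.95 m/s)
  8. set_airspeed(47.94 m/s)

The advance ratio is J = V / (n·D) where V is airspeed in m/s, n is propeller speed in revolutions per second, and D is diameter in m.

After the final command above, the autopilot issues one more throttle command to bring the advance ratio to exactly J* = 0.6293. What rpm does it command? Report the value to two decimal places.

set_propeller: D = 1.515 m, P = 1.355 m (p = P/D = 0.894389); state ← (V=0, rpm=0)
throttle_to(1770): rpm ← 1770
adjust_throttle(+1711): rpm ← 1770 +1711 = 3481
set_airspeed(52.08): V ← 52.08 m/s
adjust_throttle(-584): rpm ← 3481 -584 = 2897
adjust_airspeed(-8.75): V ← 52.08 -8.75 = 43.33 m/s
set_airspeed(43.95): V ← 43.95 m/s
set_airspeed(47.94): V ← 47.94 m/s
final state: V = 47.94 m/s, rpm = 2897 → n = rpm/60 = 48.283333 rev/s
target J* = 0.6293; solve J* = V/(n·D) for n: n = V/(J*·D) = 47.94/(0.6293 × 1.515) = 50.283751 rev/s
rpm = 60·n = 3017.025046

rpm = 3017.03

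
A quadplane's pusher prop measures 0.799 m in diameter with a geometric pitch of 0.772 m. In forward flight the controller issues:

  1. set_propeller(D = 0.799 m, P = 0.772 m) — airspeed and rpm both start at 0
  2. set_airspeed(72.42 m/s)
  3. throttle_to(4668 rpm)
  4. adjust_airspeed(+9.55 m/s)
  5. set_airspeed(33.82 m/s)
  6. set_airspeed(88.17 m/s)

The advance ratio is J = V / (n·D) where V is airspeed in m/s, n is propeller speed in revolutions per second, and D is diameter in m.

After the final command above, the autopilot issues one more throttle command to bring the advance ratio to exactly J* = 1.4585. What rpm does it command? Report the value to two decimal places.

rpm = 4539.61

set_propeller: D = 0.799 m, P = 0.772 m (p = P/D = 0.966208); state ← (V=0, rpm=0)
set_airspeed(72.42): V ← 72.42 m/s
throttle_to(4668): rpm ← 4668
adjust_airspeed(+9.55): V ← 72.42 +9.55 = 81.97 m/s
set_airspeed(33.82): V ← 33.82 m/s
set_airspeed(88.17): V ← 88.17 m/s
final state: V = 88.17 m/s, rpm = 4668 → n = rpm/60 = 77.800000 rev/s
target J* = 1.4585; solve J* = V/(n·D) for n: n = V/(J*·D) = 88.17/(1.4585 × 0.799) = 75.660225 rev/s
rpm = 60·n = 4539.613495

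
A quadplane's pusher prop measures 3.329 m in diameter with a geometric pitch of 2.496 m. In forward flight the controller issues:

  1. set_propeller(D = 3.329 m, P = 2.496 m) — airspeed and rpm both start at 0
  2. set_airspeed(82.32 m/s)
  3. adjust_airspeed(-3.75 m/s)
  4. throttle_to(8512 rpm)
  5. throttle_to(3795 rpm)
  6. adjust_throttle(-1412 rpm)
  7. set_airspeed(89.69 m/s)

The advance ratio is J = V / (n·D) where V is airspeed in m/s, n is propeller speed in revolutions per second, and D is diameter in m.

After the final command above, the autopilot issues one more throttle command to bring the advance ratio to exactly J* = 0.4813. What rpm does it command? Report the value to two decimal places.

set_propeller: D = 3.329 m, P = 2.496 m (p = P/D = 0.749775); state ← (V=0, rpm=0)
set_airspeed(82.32): V ← 82.32 m/s
adjust_airspeed(-3.75): V ← 82.32 -3.75 = 78.57 m/s
throttle_to(8512): rpm ← 8512
throttle_to(3795): rpm ← 3795
adjust_throttle(-1412): rpm ← 3795 -1412 = 2383
set_airspeed(89.69): V ← 89.69 m/s
final state: V = 89.69 m/s, rpm = 2383 → n = rpm/60 = 39.716667 rev/s
target J* = 0.4813; solve J* = V/(n·D) for n: n = V/(J*·D) = 89.69/(0.4813 × 3.329) = 55.977612 rev/s
rpm = 60·n = 3358.656717

rpm = 3358.66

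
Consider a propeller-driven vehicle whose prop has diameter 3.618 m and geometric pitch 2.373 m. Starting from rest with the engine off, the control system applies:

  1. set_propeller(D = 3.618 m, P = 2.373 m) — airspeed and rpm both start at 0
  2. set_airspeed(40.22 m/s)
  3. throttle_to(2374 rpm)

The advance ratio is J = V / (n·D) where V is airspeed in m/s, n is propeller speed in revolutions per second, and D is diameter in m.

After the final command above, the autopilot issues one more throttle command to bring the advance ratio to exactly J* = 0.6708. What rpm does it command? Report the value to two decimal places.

rpm = 994.33

set_propeller: D = 3.618 m, P = 2.373 m (p = P/D = 0.655887); state ← (V=0, rpm=0)
set_airspeed(40.22): V ← 40.22 m/s
throttle_to(2374): rpm ← 2374
final state: V = 40.22 m/s, rpm = 2374 → n = rpm/60 = 39.566667 rev/s
target J* = 0.6708; solve J* = V/(n·D) for n: n = V/(J*·D) = 40.22/(0.6708 × 3.618) = 16.572211 rev/s
rpm = 60·n = 994.332650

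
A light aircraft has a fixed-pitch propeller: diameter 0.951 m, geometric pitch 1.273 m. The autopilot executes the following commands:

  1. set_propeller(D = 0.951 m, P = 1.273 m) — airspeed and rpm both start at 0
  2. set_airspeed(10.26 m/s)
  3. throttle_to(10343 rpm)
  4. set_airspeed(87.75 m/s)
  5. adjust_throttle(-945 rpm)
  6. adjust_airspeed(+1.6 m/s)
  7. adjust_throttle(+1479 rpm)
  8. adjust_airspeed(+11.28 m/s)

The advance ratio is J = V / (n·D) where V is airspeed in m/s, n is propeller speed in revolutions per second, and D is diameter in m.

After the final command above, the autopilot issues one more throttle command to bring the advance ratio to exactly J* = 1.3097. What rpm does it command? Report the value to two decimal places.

set_propeller: D = 0.951 m, P = 1.273 m (p = P/D = 1.338591); state ← (V=0, rpm=0)
set_airspeed(10.26): V ← 10.26 m/s
throttle_to(10343): rpm ← 10343
set_airspeed(87.75): V ← 87.75 m/s
adjust_throttle(-945): rpm ← 10343 -945 = 9398
adjust_airspeed(+1.6): V ← 87.75 +1.6 = 89.35 m/s
adjust_throttle(+1479): rpm ← 9398 +1479 = 10877
adjust_airspeed(+11.28): V ← 89.35 +11.28 = 100.63 m/s
final state: V = 100.63 m/s, rpm = 10877 → n = rpm/60 = 181.283333 rev/s
target J* = 1.3097; solve J* = V/(n·D) for n: n = V/(J*·D) = 100.63/(1.3097 × 0.951) = 80.793259 rev/s
rpm = 60·n = 4847.595556

rpm = 4847.60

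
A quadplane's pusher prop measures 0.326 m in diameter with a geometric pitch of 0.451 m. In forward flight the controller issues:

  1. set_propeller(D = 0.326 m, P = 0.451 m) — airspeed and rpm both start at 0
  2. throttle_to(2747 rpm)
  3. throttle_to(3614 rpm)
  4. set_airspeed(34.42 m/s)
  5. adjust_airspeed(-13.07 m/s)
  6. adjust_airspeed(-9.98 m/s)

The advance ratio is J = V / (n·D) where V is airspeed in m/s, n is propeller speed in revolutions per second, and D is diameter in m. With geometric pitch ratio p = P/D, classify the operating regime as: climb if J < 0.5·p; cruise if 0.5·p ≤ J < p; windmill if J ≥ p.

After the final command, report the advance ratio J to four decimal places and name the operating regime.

J = 0.5790, regime = climb

set_propeller: D = 0.326 m, P = 0.451 m (p = P/D = 1.383436); state ← (V=0, rpm=0)
throttle_to(2747): rpm ← 2747
throttle_to(3614): rpm ← 3614
set_airspeed(34.42): V ← 34.42 m/s
adjust_airspeed(-13.07): V ← 34.42 -13.07 = 21.35 m/s
adjust_airspeed(-9.98): V ← 21.35 -9.98 = 11.37 m/s
final state: V = 11.37 m/s, rpm = 3614 → n = rpm/60 = 60.233333 rev/s
J = V / (n·D) = 11.37 / (60.233333 × 0.326) = 0.579037
regime bands: climb J<0.6917 | cruise [0.6917, 1.3834) | windmill J≥1.3834
J = 0.5790 → climb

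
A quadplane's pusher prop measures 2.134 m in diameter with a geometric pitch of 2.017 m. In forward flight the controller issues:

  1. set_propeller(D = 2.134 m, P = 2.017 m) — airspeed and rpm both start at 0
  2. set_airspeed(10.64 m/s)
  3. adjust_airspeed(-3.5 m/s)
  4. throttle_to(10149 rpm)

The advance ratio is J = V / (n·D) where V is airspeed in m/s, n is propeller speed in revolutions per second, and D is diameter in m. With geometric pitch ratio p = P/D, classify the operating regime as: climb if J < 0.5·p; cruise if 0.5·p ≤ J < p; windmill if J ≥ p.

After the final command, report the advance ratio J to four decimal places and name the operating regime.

set_propeller: D = 2.134 m, P = 2.017 m (p = P/D = 0.945173); state ← (V=0, rpm=0)
set_airspeed(10.64): V ← 10.64 m/s
adjust_airspeed(-3.5): V ← 10.64 -3.5 = 7.14 m/s
throttle_to(10149): rpm ← 10149
final state: V = 7.14 m/s, rpm = 10149 → n = rpm/60 = 169.150000 rev/s
J = V / (n·D) = 7.14 / (169.150000 × 2.134) = 0.019780
regime bands: climb J<0.4726 | cruise [0.4726, 0.9452) | windmill J≥0.9452
J = 0.0198 → climb

J = 0.0198, regime = climb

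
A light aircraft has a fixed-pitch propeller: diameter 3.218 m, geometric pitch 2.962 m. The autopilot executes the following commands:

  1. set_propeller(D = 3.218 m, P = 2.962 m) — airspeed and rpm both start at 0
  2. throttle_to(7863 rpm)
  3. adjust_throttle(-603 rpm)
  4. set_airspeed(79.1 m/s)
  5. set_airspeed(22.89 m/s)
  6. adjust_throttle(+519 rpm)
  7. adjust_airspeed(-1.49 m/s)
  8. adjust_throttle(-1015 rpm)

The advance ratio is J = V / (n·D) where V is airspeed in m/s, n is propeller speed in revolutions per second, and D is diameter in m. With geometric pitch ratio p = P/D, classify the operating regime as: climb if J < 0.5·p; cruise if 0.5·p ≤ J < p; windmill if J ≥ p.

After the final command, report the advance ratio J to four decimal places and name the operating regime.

set_propeller: D = 3.218 m, P = 2.962 m (p = P/D = 0.920447); state ← (V=0, rpm=0)
throttle_to(7863): rpm ← 7863
adjust_throttle(-603): rpm ← 7863 -603 = 7260
set_airspeed(79.1): V ← 79.1 m/s
set_airspeed(22.89): V ← 22.89 m/s
adjust_throttle(+519): rpm ← 7260 +519 = 7779
adjust_airspeed(-1.49): V ← 22.89 -1.49 = 21.4 m/s
adjust_throttle(-1015): rpm ← 7779 -1015 = 6764
final state: V = 21.4 m/s, rpm = 6764 → n = rpm/60 = 112.733333 rev/s
J = V / (n·D) = 21.4 / (112.733333 × 3.218) = 0.058990
regime bands: climb J<0.4602 | cruise [0.4602, 0.9204) | windmill J≥0.9204
J = 0.0590 → climb

J = 0.0590, regime = climb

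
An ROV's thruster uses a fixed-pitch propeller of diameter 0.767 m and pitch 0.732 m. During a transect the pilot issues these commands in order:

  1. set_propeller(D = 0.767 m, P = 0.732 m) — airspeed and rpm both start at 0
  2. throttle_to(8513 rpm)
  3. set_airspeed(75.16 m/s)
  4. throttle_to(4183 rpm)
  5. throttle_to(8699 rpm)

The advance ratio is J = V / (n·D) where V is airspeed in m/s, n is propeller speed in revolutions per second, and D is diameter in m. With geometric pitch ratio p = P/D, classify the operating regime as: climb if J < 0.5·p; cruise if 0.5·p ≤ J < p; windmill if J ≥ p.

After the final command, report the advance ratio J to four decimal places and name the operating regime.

J = 0.6759, regime = cruise

set_propeller: D = 0.767 m, P = 0.732 m (p = P/D = 0.954368); state ← (V=0, rpm=0)
throttle_to(8513): rpm ← 8513
set_airspeed(75.16): V ← 75.16 m/s
throttle_to(4183): rpm ← 4183
throttle_to(8699): rpm ← 8699
final state: V = 75.16 m/s, rpm = 8699 → n = rpm/60 = 144.983333 rev/s
J = V / (n·D) = 75.16 / (144.983333 × 0.767) = 0.675886
regime bands: climb J<0.4772 | cruise [0.4772, 0.9544) | windmill J≥0.9544
J = 0.6759 → cruise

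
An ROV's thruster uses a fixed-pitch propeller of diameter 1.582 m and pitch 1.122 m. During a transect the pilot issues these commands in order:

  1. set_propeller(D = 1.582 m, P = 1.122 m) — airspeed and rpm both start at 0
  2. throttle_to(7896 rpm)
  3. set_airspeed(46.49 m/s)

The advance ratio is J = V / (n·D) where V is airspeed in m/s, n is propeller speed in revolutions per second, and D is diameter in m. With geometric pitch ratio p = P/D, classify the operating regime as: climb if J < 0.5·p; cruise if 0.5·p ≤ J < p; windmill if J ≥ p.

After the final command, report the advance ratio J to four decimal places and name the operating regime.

set_propeller: D = 1.582 m, P = 1.122 m (p = P/D = 0.709229); state ← (V=0, rpm=0)
throttle_to(7896): rpm ← 7896
set_airspeed(46.49): V ← 46.49 m/s
final state: V = 46.49 m/s, rpm = 7896 → n = rpm/60 = 131.600000 rev/s
J = V / (n·D) = 46.49 / (131.600000 × 1.582) = 0.223304
regime bands: climb J<0.3546 | cruise [0.3546, 0.7092) | windmill J≥0.7092
J = 0.2233 → climb

J = 0.2233, regime = climb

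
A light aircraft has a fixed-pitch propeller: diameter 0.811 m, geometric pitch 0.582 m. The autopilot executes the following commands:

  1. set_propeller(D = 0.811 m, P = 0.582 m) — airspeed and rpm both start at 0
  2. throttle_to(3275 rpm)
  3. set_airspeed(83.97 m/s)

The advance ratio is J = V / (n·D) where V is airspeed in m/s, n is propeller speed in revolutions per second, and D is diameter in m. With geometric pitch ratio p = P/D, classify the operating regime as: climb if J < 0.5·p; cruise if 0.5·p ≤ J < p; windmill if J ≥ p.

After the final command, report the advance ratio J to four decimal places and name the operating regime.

J = 1.8969, regime = windmill

set_propeller: D = 0.811 m, P = 0.582 m (p = P/D = 0.717633); state ← (V=0, rpm=0)
throttle_to(3275): rpm ← 3275
set_airspeed(83.97): V ← 83.97 m/s
final state: V = 83.97 m/s, rpm = 3275 → n = rpm/60 = 54.583333 rev/s
J = V / (n·D) = 83.97 / (54.583333 × 0.811) = 1.896895
regime bands: climb J<0.3588 | cruise [0.3588, 0.7176) | windmill J≥0.7176
J = 1.8969 → windmill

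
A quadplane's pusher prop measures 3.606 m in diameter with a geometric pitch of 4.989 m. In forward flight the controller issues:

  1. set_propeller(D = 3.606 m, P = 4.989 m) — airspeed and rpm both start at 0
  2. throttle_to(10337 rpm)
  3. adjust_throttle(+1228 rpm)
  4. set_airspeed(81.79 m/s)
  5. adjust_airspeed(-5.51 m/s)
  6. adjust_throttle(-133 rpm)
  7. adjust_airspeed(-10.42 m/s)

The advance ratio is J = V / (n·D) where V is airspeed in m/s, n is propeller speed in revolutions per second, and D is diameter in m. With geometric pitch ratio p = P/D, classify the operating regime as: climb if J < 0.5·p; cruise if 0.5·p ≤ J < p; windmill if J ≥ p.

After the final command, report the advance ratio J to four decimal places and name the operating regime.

set_propeller: D = 3.606 m, P = 4.989 m (p = P/D = 1.383527); state ← (V=0, rpm=0)
throttle_to(10337): rpm ← 10337
adjust_throttle(+1228): rpm ← 10337 +1228 = 11565
set_airspeed(81.79): V ← 81.79 m/s
adjust_airspeed(-5.51): V ← 81.79 -5.51 = 76.28 m/s
adjust_throttle(-133): rpm ← 11565 -133 = 11432
adjust_airspeed(-10.42): V ← 76.28 -10.42 = 65.86 m/s
final state: V = 65.86 m/s, rpm = 11432 → n = rpm/60 = 190.533333 rev/s
J = V / (n·D) = 65.86 / (190.533333 × 3.606) = 0.095857
regime bands: climb J<0.6918 | cruise [0.6918, 1.3835) | windmill J≥1.3835
J = 0.0959 → climb

J = 0.0959, regime = climb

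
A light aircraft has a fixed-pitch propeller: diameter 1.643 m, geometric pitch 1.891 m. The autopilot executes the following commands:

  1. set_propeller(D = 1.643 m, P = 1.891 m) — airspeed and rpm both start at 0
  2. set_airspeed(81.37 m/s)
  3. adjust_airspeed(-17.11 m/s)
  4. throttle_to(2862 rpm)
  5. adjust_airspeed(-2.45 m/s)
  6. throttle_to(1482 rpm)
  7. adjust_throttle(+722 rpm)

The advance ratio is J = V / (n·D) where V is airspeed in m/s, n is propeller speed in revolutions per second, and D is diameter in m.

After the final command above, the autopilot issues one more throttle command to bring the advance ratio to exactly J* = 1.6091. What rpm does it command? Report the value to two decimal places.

set_propeller: D = 1.643 m, P = 1.891 m (p = P/D = 1.150943); state ← (V=0, rpm=0)
set_airspeed(81.37): V ← 81.37 m/s
adjust_airspeed(-17.11): V ← 81.37 -17.11 = 64.26 m/s
throttle_to(2862): rpm ← 2862
adjust_airspeed(-2.45): V ← 64.26 -2.45 = 61.81 m/s
throttle_to(1482): rpm ← 1482
adjust_throttle(+722): rpm ← 1482 +722 = 2204
final state: V = 61.81 m/s, rpm = 2204 → n = rpm/60 = 36.733333 rev/s
target J* = 1.6091; solve J* = V/(n·D) for n: n = V/(J*·D) = 61.81/(1.6091 × 1.643) = 23.379658 rev/s
rpm = 60·n = 1402.779452

rpm = 1402.78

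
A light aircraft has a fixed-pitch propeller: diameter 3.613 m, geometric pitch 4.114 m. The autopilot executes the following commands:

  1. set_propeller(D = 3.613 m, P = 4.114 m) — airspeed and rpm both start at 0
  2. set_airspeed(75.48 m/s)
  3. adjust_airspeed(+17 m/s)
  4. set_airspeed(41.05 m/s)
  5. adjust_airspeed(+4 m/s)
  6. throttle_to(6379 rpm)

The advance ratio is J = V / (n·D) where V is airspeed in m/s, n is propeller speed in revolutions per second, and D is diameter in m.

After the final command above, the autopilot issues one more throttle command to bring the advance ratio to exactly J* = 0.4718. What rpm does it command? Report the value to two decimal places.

set_propeller: D = 3.613 m, P = 4.114 m (p = P/D = 1.138666); state ← (V=0, rpm=0)
set_airspeed(75.48): V ← 75.48 m/s
adjust_airspeed(+17): V ← 75.48 +17 = 92.48 m/s
set_airspeed(41.05): V ← 41.05 m/s
adjust_airspeed(+4): V ← 41.05 +4 = 45.05 m/s
throttle_to(6379): rpm ← 6379
final state: V = 45.05 m/s, rpm = 6379 → n = rpm/60 = 106.316667 rev/s
target J* = 0.4718; solve J* = V/(n·D) for n: n = V/(J*·D) = 45.05/(0.4718 × 3.613) = 26.428280 rev/s
rpm = 60·n = 1585.696792

rpm = 1585.70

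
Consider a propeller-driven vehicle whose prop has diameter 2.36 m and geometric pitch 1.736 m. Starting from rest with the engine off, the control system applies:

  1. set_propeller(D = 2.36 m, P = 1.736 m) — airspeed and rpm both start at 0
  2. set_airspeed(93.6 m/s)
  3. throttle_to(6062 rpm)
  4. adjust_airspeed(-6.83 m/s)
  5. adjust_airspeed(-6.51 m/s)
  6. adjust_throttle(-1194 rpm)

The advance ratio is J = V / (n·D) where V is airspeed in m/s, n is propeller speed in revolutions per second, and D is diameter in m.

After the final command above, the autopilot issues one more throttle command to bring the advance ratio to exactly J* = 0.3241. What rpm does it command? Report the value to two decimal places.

rpm = 6295.92

set_propeller: D = 2.36 m, P = 1.736 m (p = P/D = 0.735593); state ← (V=0, rpm=0)
set_airspeed(93.6): V ← 93.6 m/s
throttle_to(6062): rpm ← 6062
adjust_airspeed(-6.83): V ← 93.6 -6.83 = 86.77 m/s
adjust_airspeed(-6.51): V ← 86.77 -6.51 = 80.26 m/s
adjust_throttle(-1194): rpm ← 6062 -1194 = 4868
final state: V = 80.26 m/s, rpm = 4868 → n = rpm/60 = 81.133333 rev/s
target J* = 0.3241; solve J* = V/(n·D) for n: n = V/(J*·D) = 80.26/(0.3241 × 2.36) = 104.932041 rev/s
rpm = 60·n = 6295.922476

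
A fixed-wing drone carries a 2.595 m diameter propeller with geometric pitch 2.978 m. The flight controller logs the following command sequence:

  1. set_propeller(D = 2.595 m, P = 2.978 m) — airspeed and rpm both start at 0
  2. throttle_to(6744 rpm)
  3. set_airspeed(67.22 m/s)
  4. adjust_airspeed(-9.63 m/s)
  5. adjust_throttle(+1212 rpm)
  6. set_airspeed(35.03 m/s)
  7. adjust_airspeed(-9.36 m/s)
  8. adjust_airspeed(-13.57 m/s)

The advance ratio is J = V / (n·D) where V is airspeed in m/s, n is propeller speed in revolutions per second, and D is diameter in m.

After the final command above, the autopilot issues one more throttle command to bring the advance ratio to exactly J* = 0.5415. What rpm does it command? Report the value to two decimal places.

rpm = 516.66

set_propeller: D = 2.595 m, P = 2.978 m (p = P/D = 1.147592); state ← (V=0, rpm=0)
throttle_to(6744): rpm ← 6744
set_airspeed(67.22): V ← 67.22 m/s
adjust_airspeed(-9.63): V ← 67.22 -9.63 = 57.59 m/s
adjust_throttle(+1212): rpm ← 6744 +1212 = 7956
set_airspeed(35.03): V ← 35.03 m/s
adjust_airspeed(-9.36): V ← 35.03 -9.36 = 25.67 m/s
adjust_airspeed(-13.57): V ← 25.67 -13.57 = 12.1 m/s
final state: V = 12.1 m/s, rpm = 7956 → n = rpm/60 = 132.600000 rev/s
target J* = 0.5415; solve J* = V/(n·D) for n: n = V/(J*·D) = 12.1/(0.5415 × 2.595) = 8.610920 rev/s
rpm = 60·n = 516.655191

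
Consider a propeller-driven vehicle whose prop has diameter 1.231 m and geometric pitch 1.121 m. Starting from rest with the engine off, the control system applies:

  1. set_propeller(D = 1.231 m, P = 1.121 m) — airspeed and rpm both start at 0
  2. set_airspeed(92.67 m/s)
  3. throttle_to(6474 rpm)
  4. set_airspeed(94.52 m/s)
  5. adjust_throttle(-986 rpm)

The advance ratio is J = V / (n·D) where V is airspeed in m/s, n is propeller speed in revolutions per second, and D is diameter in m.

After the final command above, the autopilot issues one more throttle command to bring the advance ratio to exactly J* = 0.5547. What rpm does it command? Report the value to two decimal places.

rpm = 8305.37

set_propeller: D = 1.231 m, P = 1.121 m (p = P/D = 0.910642); state ← (V=0, rpm=0)
set_airspeed(92.67): V ← 92.67 m/s
throttle_to(6474): rpm ← 6474
set_airspeed(94.52): V ← 94.52 m/s
adjust_throttle(-986): rpm ← 6474 -986 = 5488
final state: V = 94.52 m/s, rpm = 5488 → n = rpm/60 = 91.466667 rev/s
target J* = 0.5547; solve J* = V/(n·D) for n: n = V/(J*·D) = 94.52/(0.5547 × 1.231) = 138.422757 rev/s
rpm = 60·n = 8305.365405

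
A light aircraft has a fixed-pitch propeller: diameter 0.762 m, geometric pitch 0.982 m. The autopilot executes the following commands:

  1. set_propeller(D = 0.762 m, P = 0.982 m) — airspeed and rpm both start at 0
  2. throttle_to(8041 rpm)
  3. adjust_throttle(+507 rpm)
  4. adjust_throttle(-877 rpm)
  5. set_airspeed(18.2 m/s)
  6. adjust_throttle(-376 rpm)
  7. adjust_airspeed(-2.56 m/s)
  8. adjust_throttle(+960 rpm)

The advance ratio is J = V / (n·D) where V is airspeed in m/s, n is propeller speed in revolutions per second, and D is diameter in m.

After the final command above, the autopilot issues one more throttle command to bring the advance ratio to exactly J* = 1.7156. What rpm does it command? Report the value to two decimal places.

set_propeller: D = 0.762 m, P = 0.982 m (p = P/D = 1.288714); state ← (V=0, rpm=0)
throttle_to(8041): rpm ← 8041
adjust_throttle(+507): rpm ← 8041 +507 = 8548
adjust_throttle(-877): rpm ← 8548 -877 = 7671
set_airspeed(18.2): V ← 18.2 m/s
adjust_throttle(-376): rpm ← 7671 -376 = 7295
adjust_airspeed(-2.56): V ← 18.2 -2.56 = 15.64 m/s
adjust_throttle(+960): rpm ← 7295 +960 = 8255
final state: V = 15.64 m/s, rpm = 8255 → n = rpm/60 = 137.583333 rev/s
target J* = 1.7156; solve J* = V/(n·D) for n: n = V/(J*·D) = 15.64/(1.7156 × 0.762) = 11.963706 rev/s
rpm = 60·n = 717.822373

rpm = 717.82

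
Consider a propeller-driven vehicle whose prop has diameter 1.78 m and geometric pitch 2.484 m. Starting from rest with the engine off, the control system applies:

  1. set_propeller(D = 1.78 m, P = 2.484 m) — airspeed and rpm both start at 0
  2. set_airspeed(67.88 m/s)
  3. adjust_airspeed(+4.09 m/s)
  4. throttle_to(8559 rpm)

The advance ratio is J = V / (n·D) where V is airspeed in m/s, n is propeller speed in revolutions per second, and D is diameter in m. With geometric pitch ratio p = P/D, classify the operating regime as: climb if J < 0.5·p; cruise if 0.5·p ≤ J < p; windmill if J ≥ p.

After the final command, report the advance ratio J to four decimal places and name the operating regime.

set_propeller: D = 1.78 m, P = 2.484 m (p = P/D = 1.395506); state ← (V=0, rpm=0)
set_airspeed(67.88): V ← 67.88 m/s
adjust_airspeed(+4.09): V ← 67.88 +4.09 = 71.97 m/s
throttle_to(8559): rpm ← 8559
final state: V = 71.97 m/s, rpm = 8559 → n = rpm/60 = 142.650000 rev/s
J = V / (n·D) = 71.97 / (142.650000 × 1.78) = 0.283439
regime bands: climb J<0.6978 | cruise [0.6978, 1.3955) | windmill J≥1.3955
J = 0.2834 → climb

J = 0.2834, regime = climb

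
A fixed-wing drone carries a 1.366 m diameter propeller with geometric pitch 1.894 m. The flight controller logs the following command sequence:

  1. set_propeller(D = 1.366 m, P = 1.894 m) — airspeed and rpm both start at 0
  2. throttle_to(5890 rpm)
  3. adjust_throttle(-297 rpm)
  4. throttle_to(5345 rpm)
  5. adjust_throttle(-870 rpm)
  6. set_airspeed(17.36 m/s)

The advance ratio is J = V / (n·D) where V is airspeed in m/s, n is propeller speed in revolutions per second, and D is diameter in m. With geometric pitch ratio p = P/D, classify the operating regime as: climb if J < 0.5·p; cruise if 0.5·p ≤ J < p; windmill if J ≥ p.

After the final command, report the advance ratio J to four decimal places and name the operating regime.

set_propeller: D = 1.366 m, P = 1.894 m (p = P/D = 1.386530); state ← (V=0, rpm=0)
throttle_to(5890): rpm ← 5890
adjust_throttle(-297): rpm ← 5890 -297 = 5593
throttle_to(5345): rpm ← 5345
adjust_throttle(-870): rpm ← 5345 -870 = 4475
set_airspeed(17.36): V ← 17.36 m/s
final state: V = 17.36 m/s, rpm = 4475 → n = rpm/60 = 74.583333 rev/s
J = V / (n·D) = 17.36 / (74.583333 × 1.366) = 0.170395
regime bands: climb J<0.6933 | cruise [0.6933, 1.3865) | windmill J≥1.3865
J = 0.1704 → climb

J = 0.1704, regime = climb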